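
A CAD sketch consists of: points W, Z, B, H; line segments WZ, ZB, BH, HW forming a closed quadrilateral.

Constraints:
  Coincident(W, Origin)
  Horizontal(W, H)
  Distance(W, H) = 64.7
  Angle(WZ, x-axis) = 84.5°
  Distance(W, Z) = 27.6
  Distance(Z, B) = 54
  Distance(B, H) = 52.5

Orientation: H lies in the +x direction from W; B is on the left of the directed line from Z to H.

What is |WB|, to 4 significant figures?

72.22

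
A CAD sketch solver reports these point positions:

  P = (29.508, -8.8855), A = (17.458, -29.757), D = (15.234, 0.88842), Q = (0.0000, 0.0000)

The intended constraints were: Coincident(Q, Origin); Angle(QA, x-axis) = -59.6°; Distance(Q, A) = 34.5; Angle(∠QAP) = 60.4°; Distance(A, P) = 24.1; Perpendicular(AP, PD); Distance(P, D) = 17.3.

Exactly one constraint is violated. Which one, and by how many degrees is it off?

Perpendicular(AP, PD) — off by 4.40°.

Q = (0.00, 0.00) ✓; QA at -59.60° ✓; |QA| = 34.50 ✓; ∠QAP = 60.40° ✓; |AP| = 24.10 ✓; ∠(AP, PD) = 85.60° ✗; |PD| = 17.30 ✓.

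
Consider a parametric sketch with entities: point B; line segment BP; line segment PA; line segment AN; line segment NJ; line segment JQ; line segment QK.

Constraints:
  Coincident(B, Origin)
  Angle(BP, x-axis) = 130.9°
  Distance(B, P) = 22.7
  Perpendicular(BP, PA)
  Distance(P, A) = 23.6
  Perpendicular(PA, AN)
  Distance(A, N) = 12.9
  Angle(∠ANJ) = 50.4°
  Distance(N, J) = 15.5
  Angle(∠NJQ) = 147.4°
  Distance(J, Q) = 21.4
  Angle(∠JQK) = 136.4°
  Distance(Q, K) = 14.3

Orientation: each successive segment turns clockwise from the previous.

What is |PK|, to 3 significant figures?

32.3

B is at the origin; BP runs at 130.9° with length 22.7, so P = (-14.9, 17.2). BP is perpendicular to PA, so PA runs at 40.9°; with |PA| = 23.6, A = (2.98, 32.6). PA ⟂ AN, so AN runs at -49.1°; with |AN| = 12.9, N = (11.4, 22.9). ∠ANJ = 50.4° gives NJ at -179° from the x-axis; with |NJ| = 15.5, J = (-4.07, 22.5). ∠NJQ = 147.4° gives JQ at 149° from the x-axis; with |JQ| = 21.4, Q = (-22.4, 33.6). ∠JQK = 136.4° gives QK at 105° from the x-axis; with |QK| = 14.3, K = (-26.1, 47.4). Then |PK| = |K − P| = 32.3.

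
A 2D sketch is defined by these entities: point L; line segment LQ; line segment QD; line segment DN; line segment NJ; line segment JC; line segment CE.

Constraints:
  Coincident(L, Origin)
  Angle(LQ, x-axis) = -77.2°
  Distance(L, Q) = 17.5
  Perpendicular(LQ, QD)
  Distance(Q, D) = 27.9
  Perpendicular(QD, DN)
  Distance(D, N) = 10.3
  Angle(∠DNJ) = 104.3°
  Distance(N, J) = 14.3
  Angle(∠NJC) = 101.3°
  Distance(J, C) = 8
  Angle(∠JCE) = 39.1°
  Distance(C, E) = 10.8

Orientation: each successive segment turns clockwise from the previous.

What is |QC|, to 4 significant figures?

12.48

∠DNJ = 104.3° gives NJ at 27.10° from the x-axis; with |NJ| = 14.3, J = (-12.88, -6.688). ∠NJC = 101.3° gives JC at -51.60° from the x-axis; with |JC| = 8.0, C = (-7.912, -12.96). Then |QC| = |C − Q| = 12.48.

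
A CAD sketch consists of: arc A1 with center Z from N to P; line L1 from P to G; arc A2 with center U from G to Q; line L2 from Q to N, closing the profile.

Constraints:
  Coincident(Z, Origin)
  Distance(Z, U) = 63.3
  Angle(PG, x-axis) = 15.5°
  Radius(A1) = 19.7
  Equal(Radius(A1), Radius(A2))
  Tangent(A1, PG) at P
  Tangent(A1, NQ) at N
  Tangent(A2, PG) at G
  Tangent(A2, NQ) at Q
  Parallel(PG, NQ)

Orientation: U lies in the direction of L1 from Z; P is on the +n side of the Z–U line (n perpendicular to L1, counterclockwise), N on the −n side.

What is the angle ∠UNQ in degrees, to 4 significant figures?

17.29°

Tangency of A1 to both parallel lines with radius 19.7 puts P and N at Z ± 19.7·n: P = (-5.265, 18.98), N = (5.265, -18.98). Equal radii place G and Q the same way about U: G = U + 19.7·n = (55.73, 35.90), Q = U − 19.7·n = (66.26, -2.067). Then cos ∠UNQ = NU·NQ / (|NU||NQ|), giving 17.29°.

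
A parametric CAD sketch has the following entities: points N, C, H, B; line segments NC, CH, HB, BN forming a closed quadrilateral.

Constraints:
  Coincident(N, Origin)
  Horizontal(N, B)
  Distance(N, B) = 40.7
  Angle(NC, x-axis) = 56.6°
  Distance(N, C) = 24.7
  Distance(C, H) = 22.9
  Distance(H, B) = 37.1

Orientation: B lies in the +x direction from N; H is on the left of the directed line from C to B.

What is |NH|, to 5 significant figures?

47.180

Checks: N.y = 0.00, B.y = 0.00 ✓; |CH| = 22.90 ✓; |HB| = 37.10 ✓.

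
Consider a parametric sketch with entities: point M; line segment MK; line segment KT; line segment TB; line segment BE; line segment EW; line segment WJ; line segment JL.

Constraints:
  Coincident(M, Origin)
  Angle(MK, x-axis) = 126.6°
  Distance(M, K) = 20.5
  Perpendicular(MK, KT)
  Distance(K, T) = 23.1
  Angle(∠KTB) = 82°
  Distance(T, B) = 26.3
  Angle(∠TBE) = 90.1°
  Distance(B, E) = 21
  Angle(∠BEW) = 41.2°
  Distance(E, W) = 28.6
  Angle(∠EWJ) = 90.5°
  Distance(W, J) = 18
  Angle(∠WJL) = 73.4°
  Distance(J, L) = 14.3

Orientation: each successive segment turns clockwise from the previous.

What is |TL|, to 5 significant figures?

26.972

M is at the origin; MK runs at 126.6° with length 20.5, so K = (-12.223, 16.458). MK ⟂ KT, so KT runs at 36.600°; with |KT| = 23.1, T = (6.3225, 30.231). ∠KTB = 82.0° gives TB at -61.400° from the x-axis; with |TB| = 26.3, B = (18.912, 7.1396). ∠TBE = 90.1° gives BE at -151.30° from the x-axis; with |BE| = 21.0, E = (0.49200, -2.9451). ∠BEW = 41.2° gives EW at 69.900° from the x-axis; with |EW| = 28.6, W = (10.321, 23.913). ∠EWJ = 90.5° gives WJ at -19.600° from the x-axis; with |WJ| = 18.0, J = (27.278, 17.875). ∠WJL = 73.4° gives JL at -126.20° from the x-axis; with |JL| = 14.3, L = (18.832, 6.3353). Then |TL| = |L − T| = 26.972.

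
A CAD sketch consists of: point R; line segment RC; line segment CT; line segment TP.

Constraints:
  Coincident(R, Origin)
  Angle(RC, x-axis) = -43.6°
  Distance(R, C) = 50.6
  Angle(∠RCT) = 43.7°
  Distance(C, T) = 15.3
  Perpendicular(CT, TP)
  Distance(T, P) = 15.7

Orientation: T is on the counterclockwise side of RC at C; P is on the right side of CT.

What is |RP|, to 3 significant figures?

54.9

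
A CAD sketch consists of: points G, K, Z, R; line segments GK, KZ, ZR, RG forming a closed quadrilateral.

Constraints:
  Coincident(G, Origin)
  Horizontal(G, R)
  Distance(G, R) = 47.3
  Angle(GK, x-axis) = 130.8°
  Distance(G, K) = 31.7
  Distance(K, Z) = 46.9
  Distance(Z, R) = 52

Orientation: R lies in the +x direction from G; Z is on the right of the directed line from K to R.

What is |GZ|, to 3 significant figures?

18.7

G is at the origin; GR is horizontal with |GR| = 47.3 and R in +x, so R = (47.3, 0). GK runs at 130.8° with |GK| = 31.7, so K = (-20.7, 24.0). Z is determined by |KZ| = 46.9 and |ZR| = 52.0 together: it lies at the intersection of circle(K, 46.9) and circle(R, 52.0). With |KR| = 72.1, the foot of the radical line on KR is 32.6 from K and the perpendicular offset is √(46.9² − 32.6²) = 33.8. Taking the right-of-KR solution: Z = (-1.23, -18.7).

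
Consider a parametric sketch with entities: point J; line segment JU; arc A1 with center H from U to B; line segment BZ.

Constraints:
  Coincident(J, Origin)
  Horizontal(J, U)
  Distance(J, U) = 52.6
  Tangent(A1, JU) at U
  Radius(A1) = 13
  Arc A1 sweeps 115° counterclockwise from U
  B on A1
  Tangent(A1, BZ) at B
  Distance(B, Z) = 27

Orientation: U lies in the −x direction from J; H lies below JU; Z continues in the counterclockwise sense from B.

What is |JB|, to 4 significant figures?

66.99

Tangency of A1 to JU means the radius HU is perpendicular to JU, so H = U + (0, -13) = (-52.60, -13.00). On A1, U sits at bearing 90° from H; a 115° counterclockwise sweep puts B at bearing 205°, so B = H + 13.0·(cos 205°, sin 205°) = (-64.38, -18.49). Then |JB| = |B − J| = 66.99.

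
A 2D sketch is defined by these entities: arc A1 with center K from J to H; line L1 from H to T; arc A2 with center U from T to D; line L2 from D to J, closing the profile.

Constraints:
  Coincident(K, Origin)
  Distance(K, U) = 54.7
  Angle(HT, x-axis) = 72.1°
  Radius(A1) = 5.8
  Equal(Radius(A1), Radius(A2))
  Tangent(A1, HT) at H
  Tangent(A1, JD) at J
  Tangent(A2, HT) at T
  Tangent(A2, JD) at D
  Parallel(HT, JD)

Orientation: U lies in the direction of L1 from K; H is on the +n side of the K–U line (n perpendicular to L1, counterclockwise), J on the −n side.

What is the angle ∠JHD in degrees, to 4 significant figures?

78.03°

The slot axis is L1's direction at 72.1°, so u = (cos 72.1°, sin 72.1°) = (0.3074, 0.9516) and n = (−sin 72.1°, cos 72.1°) = (-0.9516, 0.3074). K is at the origin and U lies 54.7 along u from K, so U = 54.7·u = (16.81, 52.05). Tangency of A1 to both parallel lines with radius 5.8 puts H and J at K ± 5.8·n: H = (-5.519, 1.783), J = (5.519, -1.783). Equal radii place T and D the same way about U: T = U + 5.8·n = (11.29, 53.83), D = U − 5.8·n = (22.33, 50.27). Then cos ∠JHD = HJ·HD / (|HJ||HD|), giving 78.03°.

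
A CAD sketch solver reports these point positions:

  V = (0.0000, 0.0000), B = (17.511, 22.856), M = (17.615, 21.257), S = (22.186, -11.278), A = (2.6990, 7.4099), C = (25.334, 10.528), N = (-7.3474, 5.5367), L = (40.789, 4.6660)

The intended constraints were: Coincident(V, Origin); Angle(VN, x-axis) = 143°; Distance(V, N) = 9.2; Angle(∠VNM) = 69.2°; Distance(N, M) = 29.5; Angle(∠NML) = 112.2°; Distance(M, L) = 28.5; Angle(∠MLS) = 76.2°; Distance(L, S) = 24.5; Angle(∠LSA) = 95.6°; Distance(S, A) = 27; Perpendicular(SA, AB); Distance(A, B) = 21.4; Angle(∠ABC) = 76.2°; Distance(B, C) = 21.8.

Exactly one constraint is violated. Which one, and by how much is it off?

Distance(B, C) = 21.8 — off by 7.20.

V = (0.00, 0.00) ✓; VN at 143.0° ✓; |VN| = 9.200 ✓; ∠VNM = 69.20° ✓; |NM| = 29.50 ✓; ∠NML = 112.2° ✓; |ML| = 28.50 ✓; ∠MLS = 76.20° ✓; |LS| = 24.50 ✓; ∠LSA = 95.60° ✓; |SA| = 27.00 ✓; ∠(SA, AB) = 90.00° ✓; |AB| = 21.40 ✓; ∠ABC = 76.20° ✓; |BC| = 14.60 ✗.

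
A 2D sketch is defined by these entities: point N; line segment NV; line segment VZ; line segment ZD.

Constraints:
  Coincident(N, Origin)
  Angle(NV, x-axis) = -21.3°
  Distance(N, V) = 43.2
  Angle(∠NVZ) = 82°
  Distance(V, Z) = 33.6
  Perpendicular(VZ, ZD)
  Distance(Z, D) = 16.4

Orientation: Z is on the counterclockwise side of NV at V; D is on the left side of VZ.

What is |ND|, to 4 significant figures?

38.17

N is at the origin; NV runs at -21.3° with length 43.2, so V = 43.2·(cos -21.3°, sin -21.3°) = (40.25, -15.69). ∠NVZ = 82.0°, so VZ runs at -21.3° + (180° − 82.0°) = 76.70° from the x-axis; with |VZ| = 33.6, Z = V + 33.6·(cos 76.70°, sin 76.70°) = (47.98, 17.01). The perpendicularity gives ZD at right angles to VZ; with |ZD| = 16.4 on the left of VZ, D = Z + 16.4·(-0.9732, 0.2300) = (32.02, 20.78). Then |ND| = |D − N| = 38.17.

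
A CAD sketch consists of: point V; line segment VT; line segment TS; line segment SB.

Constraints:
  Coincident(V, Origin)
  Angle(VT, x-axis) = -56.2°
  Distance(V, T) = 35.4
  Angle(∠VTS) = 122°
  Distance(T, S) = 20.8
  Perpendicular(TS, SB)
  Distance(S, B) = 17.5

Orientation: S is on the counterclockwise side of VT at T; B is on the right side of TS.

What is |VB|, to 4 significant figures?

61.83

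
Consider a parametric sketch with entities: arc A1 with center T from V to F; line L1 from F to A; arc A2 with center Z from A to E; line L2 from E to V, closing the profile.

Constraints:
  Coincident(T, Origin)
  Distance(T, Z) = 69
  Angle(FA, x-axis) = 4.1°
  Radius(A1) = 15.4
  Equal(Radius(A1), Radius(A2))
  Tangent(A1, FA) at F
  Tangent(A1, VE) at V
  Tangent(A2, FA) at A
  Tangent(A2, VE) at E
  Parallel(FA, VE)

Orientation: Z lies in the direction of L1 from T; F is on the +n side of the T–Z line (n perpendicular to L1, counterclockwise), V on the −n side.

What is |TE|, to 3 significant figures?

70.7

The slot axis is L1's direction at 4.1°, so u = (cos 4.1°, sin 4.1°) = (0.997, 0.0715) and n = (−sin 4.1°, cos 4.1°) = (-0.0715, 0.997). T is at the origin and Z lies 69.0 along u from T, so Z = 69.0·u = (68.8, 4.93). Tangency of A1 to both parallel lines with radius 15.4 puts F and V at T ± 15.4·n: F = (-1.10, 15.4), V = (1.10, -15.4). Equal radii place A and E the same way about Z: A = Z + 15.4·n = (67.7, 20.3), E = Z − 15.4·n = (69.9, -10.4). Then |TE| = |E − T| = 70.7.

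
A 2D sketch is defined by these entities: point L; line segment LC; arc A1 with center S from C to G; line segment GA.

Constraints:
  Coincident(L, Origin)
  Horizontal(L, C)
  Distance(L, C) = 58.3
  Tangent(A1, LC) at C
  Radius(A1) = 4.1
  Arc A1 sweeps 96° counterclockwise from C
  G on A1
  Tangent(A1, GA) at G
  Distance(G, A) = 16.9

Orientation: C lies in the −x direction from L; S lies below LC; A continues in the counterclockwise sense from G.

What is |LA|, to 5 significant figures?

64.257

On A1, C sits at bearing 90° from S; a 96° counterclockwise sweep puts G at bearing 186°, so G = S + 4.1·(cos 186°, sin 186°) = (-62.378, -4.5286). Since A1 is tangent to GA there, SG ⟂ GA, so GA runs along (−sin 186°, cos 186°); with |GA| = 16.9, A = (-60.611, -21.336). Then |LA| = |A − L| = 64.257.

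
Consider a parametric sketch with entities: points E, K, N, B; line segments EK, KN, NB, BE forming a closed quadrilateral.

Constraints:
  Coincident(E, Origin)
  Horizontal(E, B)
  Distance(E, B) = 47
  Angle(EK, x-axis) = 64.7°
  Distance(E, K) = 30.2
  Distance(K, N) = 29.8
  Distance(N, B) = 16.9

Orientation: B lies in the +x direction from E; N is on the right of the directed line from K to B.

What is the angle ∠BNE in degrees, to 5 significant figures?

163.18°

E is at the origin; E and B share the same y with |EB| = 47.0 and B in +x, so B = (47.0, 0). EK runs at 64.7° with |EK| = 30.2, so K = (12.906, 27.303). N is determined by |KN| = 29.8 and |NB| = 16.9 together: it lies at the intersection of circle(K, 29.8) and circle(B, 16.9). With |KB| = 43.679, the foot of the radical line on KB is 28.736 from K and the perpendicular offset is √(29.8² − 28.736²) = 7.8933. Taking the right-of-KB solution: N = (30.402, 3.1798).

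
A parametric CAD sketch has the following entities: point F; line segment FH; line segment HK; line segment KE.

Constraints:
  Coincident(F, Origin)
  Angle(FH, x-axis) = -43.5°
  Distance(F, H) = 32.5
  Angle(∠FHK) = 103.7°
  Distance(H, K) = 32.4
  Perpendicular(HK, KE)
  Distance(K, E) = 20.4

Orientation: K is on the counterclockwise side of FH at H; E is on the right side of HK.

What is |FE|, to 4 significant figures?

65.64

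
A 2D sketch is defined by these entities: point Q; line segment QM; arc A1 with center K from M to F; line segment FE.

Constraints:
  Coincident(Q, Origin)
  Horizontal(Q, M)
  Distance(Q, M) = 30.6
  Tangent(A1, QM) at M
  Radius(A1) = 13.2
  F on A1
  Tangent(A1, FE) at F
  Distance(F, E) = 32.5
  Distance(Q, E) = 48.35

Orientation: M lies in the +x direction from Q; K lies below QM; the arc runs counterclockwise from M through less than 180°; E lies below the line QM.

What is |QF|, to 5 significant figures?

21.662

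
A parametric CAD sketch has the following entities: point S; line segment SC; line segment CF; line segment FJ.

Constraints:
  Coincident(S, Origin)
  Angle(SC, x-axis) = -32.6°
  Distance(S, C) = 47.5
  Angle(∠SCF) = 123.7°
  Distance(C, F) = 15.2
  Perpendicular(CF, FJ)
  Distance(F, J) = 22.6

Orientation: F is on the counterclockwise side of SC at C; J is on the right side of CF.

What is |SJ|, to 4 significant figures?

74.74

S is at the origin; SC runs at -32.6° with length 47.5, so C = 47.5·(cos -32.6°, sin -32.6°) = (40.02, -25.59). ∠SCF = 123.7°, so CF runs at -32.6° + (180° − 123.7°) = 23.70° from the x-axis; with |CF| = 15.2, F = C + 15.2·(cos 23.70°, sin 23.70°) = (53.93, -19.48). CF is perpendicular to FJ; with |FJ| = 22.6 on the right of CF, J = F + 22.6·(0.4019, -0.9157) = (63.02, -40.18). Then |SJ| = |J − S| = 74.74.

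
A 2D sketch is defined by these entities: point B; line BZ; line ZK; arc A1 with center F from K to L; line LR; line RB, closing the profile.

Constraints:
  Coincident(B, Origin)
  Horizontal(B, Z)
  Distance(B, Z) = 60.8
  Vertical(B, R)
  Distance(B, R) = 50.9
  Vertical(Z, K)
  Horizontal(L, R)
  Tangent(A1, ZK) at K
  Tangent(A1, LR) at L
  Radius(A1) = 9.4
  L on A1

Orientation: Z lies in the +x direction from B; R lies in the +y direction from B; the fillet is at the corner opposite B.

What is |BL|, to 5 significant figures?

72.338

B is at the origin; BZ is horizontal with |BZ| = 60.8 and Z on the +x side, so Z = (60.800, 0.0000). BR is vertical with |BR| = 50.9 and R on the +y side, so R = (0.0000, 50.900). The virtual corner opposite B is at (60.800, 50.900). Since A1 is tangent to ZK there, FK ⟂ ZK and since A1 is tangent to LR there, FL ⟂ LR, with radius 9.4, so the center F sits 9.4 in from both sides at F = (51.400, 41.500). That places the tangent points at K = (60.800, 41.500) on ZK and L = (51.400, 50.900) on LR. Then |BL| = |L − B| = 72.338.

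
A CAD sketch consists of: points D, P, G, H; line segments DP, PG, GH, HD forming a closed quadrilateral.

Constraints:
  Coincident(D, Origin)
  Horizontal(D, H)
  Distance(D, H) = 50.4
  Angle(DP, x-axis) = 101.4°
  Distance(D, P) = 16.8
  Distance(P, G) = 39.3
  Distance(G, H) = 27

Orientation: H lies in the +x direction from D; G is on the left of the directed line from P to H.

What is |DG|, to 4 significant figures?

42.05

Checks: |PG| = 39.30 ✓; |GH| = 27.00 ✓.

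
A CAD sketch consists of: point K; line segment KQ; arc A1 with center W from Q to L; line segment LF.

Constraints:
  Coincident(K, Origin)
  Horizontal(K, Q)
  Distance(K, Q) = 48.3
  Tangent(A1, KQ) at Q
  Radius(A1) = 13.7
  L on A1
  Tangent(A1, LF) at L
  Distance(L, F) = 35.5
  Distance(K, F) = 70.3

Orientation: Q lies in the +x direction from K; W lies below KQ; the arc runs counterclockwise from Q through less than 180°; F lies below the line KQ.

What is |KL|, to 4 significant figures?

39.92

K is at the origin; KQ is horizontal with |KQ| = 48.3 and Q on the +x side, so Q = (48.30, 0.000). The tangent condition forces WQ to be normal to KQ, so W = Q + (0, -13.7) = (48.30, -13.70). Since WL ⟂ LF (tangency), |WF| = √(13.7² + 35.5²) = 38.05 regardless of where L sits on A1. So F lies on both circle(K, 70.3) and circle(W, 38.05); the below-KQ intersection is F = (47.59, -51.75). L is the foot of the tangent from F: L = (35.43, -18.39).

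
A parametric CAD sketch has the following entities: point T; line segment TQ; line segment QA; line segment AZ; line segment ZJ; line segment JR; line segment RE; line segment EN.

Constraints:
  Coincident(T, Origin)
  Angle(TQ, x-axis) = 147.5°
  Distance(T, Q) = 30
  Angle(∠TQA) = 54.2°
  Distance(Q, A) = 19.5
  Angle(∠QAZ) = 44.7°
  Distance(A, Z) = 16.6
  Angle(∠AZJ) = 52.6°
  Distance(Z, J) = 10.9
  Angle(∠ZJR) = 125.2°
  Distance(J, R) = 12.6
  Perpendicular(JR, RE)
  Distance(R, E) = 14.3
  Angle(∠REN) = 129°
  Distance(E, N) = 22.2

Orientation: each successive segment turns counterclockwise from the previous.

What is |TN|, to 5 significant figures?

4.4666

T is at the origin; TQ runs at 147.5° with length 30.0, so Q = (-25.302, 16.119). ∠TQA = 54.2° gives QA at -86.700° from the x-axis; with |QA| = 19.5, A = (-24.179, -3.3487). ∠QAZ = 44.7° gives AZ at 48.600° from the x-axis; with |AZ| = 16.6, Z = (-13.201, 9.1032). ∠AZJ = 52.6° gives ZJ at 176.00° from the x-axis; with |ZJ| = 10.9, J = (-24.075, 9.8635). ∠ZJR = 125.2° gives JR at -129.20° from the x-axis; with |JR| = 12.6, R = (-32.038, 0.099212). The perpendicularity gives RE at right angles to JR, so RE runs at -39.200°; with |RE| = 14.3, E = (-20.957, -8.9388). ∠REN = 129.0° gives EN at 11.800° from the x-axis; with |EN| = 22.2, N = (0.77408, -4.3990). Then |TN| = |N − T| = 4.4666.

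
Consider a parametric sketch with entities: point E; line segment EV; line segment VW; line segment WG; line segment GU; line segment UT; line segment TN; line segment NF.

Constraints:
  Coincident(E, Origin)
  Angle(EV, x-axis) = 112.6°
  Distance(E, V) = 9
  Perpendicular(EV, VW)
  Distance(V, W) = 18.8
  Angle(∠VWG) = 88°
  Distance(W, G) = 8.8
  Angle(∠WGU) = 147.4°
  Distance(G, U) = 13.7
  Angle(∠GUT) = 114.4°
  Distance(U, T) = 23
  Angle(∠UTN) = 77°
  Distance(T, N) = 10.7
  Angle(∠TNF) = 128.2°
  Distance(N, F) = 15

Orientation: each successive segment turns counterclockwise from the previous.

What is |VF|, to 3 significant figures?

7.15

E is at the origin; EV runs at 112.6° with length 9.0, so V = (-3.46, 8.31). The perpendicularity gives VW at right angles to EV, so VW runs at -157°; with |VW| = 18.8, W = (-20.8, 1.08). ∠VWG = 88.0° gives WG at -65.4° from the x-axis; with |WG| = 8.8, G = (-17.2, -6.92). ∠WGU = 147.4° gives GU at -32.8° from the x-axis; with |GU| = 13.7, U = (-5.64, -14.3). ∠GUT = 114.4° gives UT at 32.8° from the x-axis; with |UT| = 23.0, T = (13.7, -1.88). ∠UTN = 77.0° gives TN at 136° from the x-axis; with |TN| = 10.7, N = (6.03, 5.58). ∠TNF = 128.2° gives NF at -172° from the x-axis; with |NF| = 15.0, F = (-8.84, 3.60). Then |VF| = |F − V| = 7.15.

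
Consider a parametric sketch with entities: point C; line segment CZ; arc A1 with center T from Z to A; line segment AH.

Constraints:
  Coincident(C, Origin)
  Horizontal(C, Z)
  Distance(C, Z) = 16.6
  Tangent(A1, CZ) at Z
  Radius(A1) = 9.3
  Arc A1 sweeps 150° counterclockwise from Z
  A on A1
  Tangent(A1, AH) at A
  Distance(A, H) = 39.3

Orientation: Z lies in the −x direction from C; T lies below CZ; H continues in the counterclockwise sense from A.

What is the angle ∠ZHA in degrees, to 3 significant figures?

21.5°

On A1, Z sits at bearing 90° from T; a 150° counterclockwise sweep puts A at bearing 240°, so A = T + 9.3·(cos 240°, sin 240°) = (-21.3, -17.4). A1 meets AH tangentially, so TA is at right angles to AH, so AH runs along (−sin 240°, cos 240°); with |AH| = 39.3, H = (12.8, -37.0). Then cos ∠ZHA = HZ·HA / (|HZ||HA|), giving 21.5°.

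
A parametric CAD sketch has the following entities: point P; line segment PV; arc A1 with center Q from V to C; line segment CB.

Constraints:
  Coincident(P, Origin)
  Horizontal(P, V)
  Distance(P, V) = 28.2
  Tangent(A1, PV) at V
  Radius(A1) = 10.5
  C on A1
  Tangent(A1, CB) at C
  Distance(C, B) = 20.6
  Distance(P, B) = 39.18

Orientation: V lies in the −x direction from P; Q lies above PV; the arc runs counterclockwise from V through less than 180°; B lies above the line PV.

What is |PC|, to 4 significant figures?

21.76

Checks: P = (0.00, 0.00) ✓; |QC| = 10.50 ✓; ∠(QC, CB) = 90.00° ✓; |CB| = 20.60 ✓; |PB| = 39.18 ✓.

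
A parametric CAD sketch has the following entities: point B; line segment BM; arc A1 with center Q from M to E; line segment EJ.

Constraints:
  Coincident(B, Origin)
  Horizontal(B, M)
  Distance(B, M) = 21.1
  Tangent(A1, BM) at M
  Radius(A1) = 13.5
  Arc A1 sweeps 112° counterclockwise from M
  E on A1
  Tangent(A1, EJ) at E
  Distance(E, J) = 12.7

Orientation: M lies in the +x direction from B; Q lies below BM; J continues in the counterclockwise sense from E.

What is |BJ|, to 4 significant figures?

33.14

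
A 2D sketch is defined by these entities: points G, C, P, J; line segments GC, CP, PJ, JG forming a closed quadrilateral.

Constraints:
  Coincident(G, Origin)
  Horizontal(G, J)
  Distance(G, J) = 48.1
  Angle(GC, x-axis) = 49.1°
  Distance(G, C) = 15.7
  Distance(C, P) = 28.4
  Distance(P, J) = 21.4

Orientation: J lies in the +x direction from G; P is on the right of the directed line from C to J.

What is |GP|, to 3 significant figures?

30.5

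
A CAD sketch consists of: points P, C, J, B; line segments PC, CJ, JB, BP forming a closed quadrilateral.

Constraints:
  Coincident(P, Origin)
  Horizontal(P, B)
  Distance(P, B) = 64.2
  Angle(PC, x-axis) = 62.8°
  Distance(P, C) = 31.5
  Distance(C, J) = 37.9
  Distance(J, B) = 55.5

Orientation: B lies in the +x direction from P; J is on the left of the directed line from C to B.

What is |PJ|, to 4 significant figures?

67.88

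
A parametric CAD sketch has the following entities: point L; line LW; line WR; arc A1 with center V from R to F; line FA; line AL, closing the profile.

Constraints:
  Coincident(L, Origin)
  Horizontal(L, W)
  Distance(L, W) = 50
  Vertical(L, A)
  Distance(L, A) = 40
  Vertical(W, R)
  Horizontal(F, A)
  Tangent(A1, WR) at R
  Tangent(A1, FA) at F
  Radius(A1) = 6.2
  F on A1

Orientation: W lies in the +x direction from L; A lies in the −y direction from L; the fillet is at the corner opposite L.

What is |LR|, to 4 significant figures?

60.35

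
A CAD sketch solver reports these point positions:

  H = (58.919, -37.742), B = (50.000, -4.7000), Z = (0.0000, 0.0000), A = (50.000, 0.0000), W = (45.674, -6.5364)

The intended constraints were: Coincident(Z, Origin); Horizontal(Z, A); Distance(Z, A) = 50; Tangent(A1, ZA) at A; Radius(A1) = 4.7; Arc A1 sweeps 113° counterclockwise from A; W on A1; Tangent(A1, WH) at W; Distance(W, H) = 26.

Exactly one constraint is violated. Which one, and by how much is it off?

Distance(W, H) = 26 — off by 7.90.

Z = (0.00, 0.00) ✓; Z.y = 0.00, A.y = 0.00 ✓; |ZA| = 50.00 ✓; ∠(BA, AZ) = 90.00° ✓; |BA| = 4.700 ✓; bearing(B→W) − bearing(B→A) = 113.0° ✓; |BW| = 4.700 ✓; ∠(BW, WH) = 90.00° ✓; |WH| = 33.90 ✗.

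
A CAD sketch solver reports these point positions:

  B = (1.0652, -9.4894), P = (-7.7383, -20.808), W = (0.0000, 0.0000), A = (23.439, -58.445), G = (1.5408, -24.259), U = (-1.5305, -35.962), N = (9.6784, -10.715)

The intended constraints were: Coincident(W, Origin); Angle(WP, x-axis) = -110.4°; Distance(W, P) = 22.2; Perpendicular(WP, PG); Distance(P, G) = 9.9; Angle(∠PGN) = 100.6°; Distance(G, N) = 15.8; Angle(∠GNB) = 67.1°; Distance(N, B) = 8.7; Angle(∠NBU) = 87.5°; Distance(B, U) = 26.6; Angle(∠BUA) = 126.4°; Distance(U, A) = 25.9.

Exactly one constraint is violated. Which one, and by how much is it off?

Distance(U, A) = 25.9 — off by 7.70.

W = (0.00, 0.00) ✓; WP at -110.4° ✓; |WP| = 22.20 ✓; ∠(WP, PG) = 90.00° ✓; |PG| = 9.900 ✓; ∠PGN = 100.6° ✓; |GN| = 15.80 ✓; ∠GNB = 67.10° ✓; |NB| = 8.700 ✓; ∠NBU = 87.50° ✓; |BU| = 26.60 ✓; ∠BUA = 126.4° ✓; |UA| = 33.60 ✗.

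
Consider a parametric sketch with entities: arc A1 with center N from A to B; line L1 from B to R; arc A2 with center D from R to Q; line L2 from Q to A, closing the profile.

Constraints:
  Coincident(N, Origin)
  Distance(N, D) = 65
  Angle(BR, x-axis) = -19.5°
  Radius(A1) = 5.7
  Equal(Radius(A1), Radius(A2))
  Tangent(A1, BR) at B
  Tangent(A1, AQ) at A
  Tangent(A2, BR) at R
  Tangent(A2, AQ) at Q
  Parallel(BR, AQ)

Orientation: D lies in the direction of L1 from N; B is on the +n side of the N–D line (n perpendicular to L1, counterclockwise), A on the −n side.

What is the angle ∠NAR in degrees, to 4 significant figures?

80.05°

The slot axis is L1's direction at -19.5°, so u = (cos -19.5°, sin -19.5°) = (0.9426, -0.3338) and n = (−sin -19.5°, cos -19.5°) = (0.3338, 0.9426). N is at the origin and D lies 65.0 along u from N, so D = 65.0·u = (61.27, -21.70). Tangency of A1 to both parallel lines with radius 5.7 puts B and A at N ± 5.7·n: B = (1.903, 5.373), A = (-1.903, -5.373). Equal radii place R and Q the same way about D: R = D + 5.7·n = (63.17, -16.32), Q = D − 5.7·n = (59.37, -27.07). Then cos ∠NAR = AN·AR / (|AN||AR|), giving 80.05°.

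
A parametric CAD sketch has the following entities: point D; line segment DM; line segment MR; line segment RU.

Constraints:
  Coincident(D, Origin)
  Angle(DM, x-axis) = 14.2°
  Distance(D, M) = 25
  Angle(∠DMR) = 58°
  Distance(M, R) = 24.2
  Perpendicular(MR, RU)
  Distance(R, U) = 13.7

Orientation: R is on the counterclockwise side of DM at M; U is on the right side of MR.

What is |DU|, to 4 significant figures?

36.58

D is at the origin; DM runs at 14.2° with length 25.0, so M = 25.0·(cos 14.2°, sin 14.2°) = (24.24, 6.133). ∠DMR = 58.0°, so MR runs at 14.2° + (180° − 58.0°) = 136.2° from the x-axis; with |MR| = 24.2, R = M + 24.2·(cos 136.2°, sin 136.2°) = (6.770, 22.88). MR is perpendicular to RU; with |RU| = 13.7 on the right of MR, U = R + 13.7·(0.6921, 0.7218) = (16.25, 32.77). Then |DU| = |U − D| = 36.58.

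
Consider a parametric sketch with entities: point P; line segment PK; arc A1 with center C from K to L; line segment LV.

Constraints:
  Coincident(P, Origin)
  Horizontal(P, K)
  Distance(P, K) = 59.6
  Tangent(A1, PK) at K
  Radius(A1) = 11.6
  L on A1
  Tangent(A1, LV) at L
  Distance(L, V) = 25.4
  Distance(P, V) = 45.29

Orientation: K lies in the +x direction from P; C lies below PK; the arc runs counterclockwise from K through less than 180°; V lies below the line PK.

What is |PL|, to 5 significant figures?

50.051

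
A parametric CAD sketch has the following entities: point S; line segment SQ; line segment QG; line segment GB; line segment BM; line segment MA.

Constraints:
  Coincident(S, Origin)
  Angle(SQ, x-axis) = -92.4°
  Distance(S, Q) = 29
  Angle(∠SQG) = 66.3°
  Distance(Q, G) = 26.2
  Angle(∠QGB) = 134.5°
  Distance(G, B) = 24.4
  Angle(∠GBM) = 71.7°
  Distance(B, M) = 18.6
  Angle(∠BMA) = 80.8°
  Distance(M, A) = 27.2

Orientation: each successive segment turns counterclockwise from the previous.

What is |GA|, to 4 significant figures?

7.550

S is at the origin; SQ runs at -92.4° with length 29.0, so Q = (-1.214, -28.97). ∠SQG = 66.3° gives QG at 21.30° from the x-axis; with |QG| = 26.2, G = (23.20, -19.46). ∠QGB = 134.5° gives GB at 66.80° from the x-axis; with |GB| = 24.4, B = (32.81, 2.970). ∠GBM = 71.7° gives BM at 175.1° from the x-axis; with |BM| = 18.6, M = (14.28, 4.558). ∠BMA = 80.8° gives MA at -85.70° from the x-axis; with |MA| = 27.2, A = (16.32, -22.57). Then |GA| = |A − G| = 7.550.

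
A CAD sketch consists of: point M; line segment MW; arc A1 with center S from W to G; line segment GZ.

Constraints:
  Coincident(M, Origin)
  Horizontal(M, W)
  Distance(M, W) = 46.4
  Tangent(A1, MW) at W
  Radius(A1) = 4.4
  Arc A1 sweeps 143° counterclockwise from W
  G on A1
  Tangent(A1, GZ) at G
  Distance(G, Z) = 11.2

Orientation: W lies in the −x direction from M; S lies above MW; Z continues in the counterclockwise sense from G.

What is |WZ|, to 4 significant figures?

15.95

M is at the origin; M and W share the same y with |MW| = 46.4 and W on the −x side, so W = (-46.40, 0.000). Since A1 is tangent to MW there, SW ⟂ MW, so S = W + (0, 4.4) = (-46.40, 4.400). On A1, W sits at bearing -90° from S; a 143° counterclockwise sweep puts G at bearing 53°, so G = S + 4.4·(cos 53°, sin 53°) = (-43.75, 7.914). Tangency of A1 to GZ means the radius SG is perpendicular to GZ, so GZ runs along (−sin 53°, cos 53°); with |GZ| = 11.2, Z = (-52.70, 14.65). Then |WZ| = |Z − W| = 15.95.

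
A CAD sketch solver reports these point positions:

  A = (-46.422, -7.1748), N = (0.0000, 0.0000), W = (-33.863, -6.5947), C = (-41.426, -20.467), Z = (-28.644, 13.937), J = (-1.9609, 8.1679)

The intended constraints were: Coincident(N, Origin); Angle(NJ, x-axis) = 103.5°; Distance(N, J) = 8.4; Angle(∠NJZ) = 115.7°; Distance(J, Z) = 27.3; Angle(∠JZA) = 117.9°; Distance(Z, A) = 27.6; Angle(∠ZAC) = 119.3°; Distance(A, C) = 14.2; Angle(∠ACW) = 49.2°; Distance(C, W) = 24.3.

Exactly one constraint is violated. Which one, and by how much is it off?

Distance(C, W) = 24.3 — off by 8.50.

N = (0.00, 0.00) ✓; NJ at 103.5° ✓; |NJ| = 8.400 ✓; ∠NJZ = 115.7° ✓; |JZ| = 27.30 ✓; ∠JZA = 117.9° ✓; |ZA| = 27.60 ✓; ∠ZAC = 119.3° ✓; |AC| = 14.20 ✓; ∠ACW = 49.20° ✓; |CW| = 15.80 ✗.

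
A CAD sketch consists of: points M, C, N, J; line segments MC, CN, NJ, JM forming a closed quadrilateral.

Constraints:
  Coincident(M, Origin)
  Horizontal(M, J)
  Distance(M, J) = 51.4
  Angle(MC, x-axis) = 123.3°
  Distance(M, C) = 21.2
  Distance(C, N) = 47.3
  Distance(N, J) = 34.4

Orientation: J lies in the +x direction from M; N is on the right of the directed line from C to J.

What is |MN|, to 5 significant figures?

26.745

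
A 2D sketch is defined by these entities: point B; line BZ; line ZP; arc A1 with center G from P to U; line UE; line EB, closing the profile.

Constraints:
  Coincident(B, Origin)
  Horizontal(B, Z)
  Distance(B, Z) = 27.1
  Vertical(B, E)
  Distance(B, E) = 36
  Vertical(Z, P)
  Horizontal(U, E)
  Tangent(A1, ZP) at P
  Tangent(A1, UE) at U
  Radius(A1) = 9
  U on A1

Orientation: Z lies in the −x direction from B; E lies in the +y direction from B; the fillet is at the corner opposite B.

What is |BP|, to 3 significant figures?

38.3

The virtual corner opposite B is at (-27.1, 36.0). The tangent condition forces GP to be normal to ZP and the tangent condition forces GU to be normal to UE, with radius 9.0, so the center G sits 9.0 in from both sides at G = (-18.1, 27.0). That places the tangent points at P = (-27.1, 27.0) on ZP and U = (-18.1, 36.0) on UE. Then |BP| = |P − B| = 38.3.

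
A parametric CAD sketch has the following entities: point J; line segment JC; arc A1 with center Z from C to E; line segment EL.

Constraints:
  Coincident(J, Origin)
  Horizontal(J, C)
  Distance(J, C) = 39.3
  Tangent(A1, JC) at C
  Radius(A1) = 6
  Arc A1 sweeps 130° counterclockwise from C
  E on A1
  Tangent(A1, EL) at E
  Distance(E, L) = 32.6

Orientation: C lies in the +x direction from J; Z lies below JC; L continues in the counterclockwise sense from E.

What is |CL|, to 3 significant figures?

38.5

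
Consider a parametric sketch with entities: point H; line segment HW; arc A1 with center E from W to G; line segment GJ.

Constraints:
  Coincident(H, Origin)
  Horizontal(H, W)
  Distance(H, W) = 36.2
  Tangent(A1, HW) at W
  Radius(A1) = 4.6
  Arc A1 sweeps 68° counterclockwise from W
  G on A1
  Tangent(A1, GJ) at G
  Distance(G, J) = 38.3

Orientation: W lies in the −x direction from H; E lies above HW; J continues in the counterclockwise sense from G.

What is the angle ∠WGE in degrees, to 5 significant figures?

56.000°

Tangency of A1 to HW means the radius EW is perpendicular to HW, so E = W + (0, 4.6) = (-36.200, 4.6000). On A1, W sits at bearing -90° from E; a 68° counterclockwise sweep puts G at bearing -22°, so G = E + 4.6·(cos -22°, sin -22°) = (-31.935, 2.8768). Then cos ∠WGE = GW·GE / (|GW||GE|), giving 56.000°.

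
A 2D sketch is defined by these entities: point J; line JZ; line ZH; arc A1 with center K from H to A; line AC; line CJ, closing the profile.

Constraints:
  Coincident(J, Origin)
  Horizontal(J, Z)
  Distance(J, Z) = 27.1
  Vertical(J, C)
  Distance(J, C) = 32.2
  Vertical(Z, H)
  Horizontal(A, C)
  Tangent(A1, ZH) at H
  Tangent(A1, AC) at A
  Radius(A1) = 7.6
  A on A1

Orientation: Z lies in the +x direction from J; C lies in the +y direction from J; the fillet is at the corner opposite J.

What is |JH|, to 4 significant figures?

36.60

J is at the origin; J and Z share the same y with |JZ| = 27.1 and Z on the +x side, so Z = (27.10, 0.000). JC is vertical with |JC| = 32.2 and C on the +y side, so C = (0.000, 32.20). The virtual corner opposite J is at (27.10, 32.20). Since A1 is tangent to ZH there, KH ⟂ ZH and the tangent condition forces KA to be normal to AC, with radius 7.6, so the center K sits 7.6 in from both sides at K = (19.50, 24.60). That places the tangent points at H = (27.10, 24.60) on ZH and A = (19.50, 32.20) on AC. Then |JH| = |H − J| = 36.60.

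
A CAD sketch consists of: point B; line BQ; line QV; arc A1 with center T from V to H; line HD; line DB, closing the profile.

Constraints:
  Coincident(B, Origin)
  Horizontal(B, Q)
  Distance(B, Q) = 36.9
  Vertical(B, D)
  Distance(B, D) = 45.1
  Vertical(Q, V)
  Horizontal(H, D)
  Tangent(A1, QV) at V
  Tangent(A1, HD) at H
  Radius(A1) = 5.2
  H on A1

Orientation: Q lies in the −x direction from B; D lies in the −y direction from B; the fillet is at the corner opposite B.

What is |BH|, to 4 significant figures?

55.13

The virtual corner opposite B is at (-36.90, -45.10). Tangency of A1 to QV means the radius TV is perpendicular to QV and since A1 is tangent to HD there, TH ⟂ HD, with radius 5.2, so the center T sits 5.2 in from both sides at T = (-31.70, -39.90). That places the tangent points at V = (-36.90, -39.90) on QV and H = (-31.70, -45.10) on HD. Then |BH| = |H − B| = 55.13.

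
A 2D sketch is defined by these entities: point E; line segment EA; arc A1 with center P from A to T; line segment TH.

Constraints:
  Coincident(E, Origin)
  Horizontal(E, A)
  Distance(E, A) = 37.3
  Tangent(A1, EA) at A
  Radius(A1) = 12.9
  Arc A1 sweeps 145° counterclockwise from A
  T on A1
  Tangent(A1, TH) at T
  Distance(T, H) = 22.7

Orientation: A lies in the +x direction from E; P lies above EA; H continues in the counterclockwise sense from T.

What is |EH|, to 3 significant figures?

44.9

On A1, A sits at bearing -90° from P; a 145° counterclockwise sweep puts T at bearing 55°, so T = P + 12.9·(cos 55°, sin 55°) = (44.7, 23.5). Since A1 is tangent to TH there, PT ⟂ TH, so TH runs along (−sin 55°, cos 55°); with |TH| = 22.7, H = (26.1, 36.5). Then |EH| = |H − E| = 44.9.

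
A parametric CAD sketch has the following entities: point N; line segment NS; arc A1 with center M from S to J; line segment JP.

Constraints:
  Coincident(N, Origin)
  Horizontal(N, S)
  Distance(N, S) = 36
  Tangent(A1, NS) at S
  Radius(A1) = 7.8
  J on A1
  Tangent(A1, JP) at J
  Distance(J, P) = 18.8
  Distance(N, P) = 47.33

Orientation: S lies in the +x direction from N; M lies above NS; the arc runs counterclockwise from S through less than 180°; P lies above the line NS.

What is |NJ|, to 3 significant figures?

44.6

Checks: |MJ| = 7.800 ✓; ∠(MJ, JP) = 90.00° ✓; |JP| = 18.80 ✓; |NP| = 47.33 ✓.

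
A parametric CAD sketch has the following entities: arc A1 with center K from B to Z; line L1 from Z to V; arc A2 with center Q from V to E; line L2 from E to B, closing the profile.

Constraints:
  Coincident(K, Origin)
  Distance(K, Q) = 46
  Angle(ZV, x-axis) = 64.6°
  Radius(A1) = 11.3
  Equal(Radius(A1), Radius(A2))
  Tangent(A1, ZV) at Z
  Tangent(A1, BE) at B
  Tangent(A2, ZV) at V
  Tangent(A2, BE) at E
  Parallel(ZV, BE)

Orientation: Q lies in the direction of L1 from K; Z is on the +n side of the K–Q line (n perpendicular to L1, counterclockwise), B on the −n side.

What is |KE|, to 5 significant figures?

47.368

The slot axis is L1's direction at 64.6°, so u = (cos 64.6°, sin 64.6°) = (0.42894, 0.90334) and n = (−sin 64.6°, cos 64.6°) = (-0.90334, 0.42894). K is at the origin and Q lies 46.0 along u from K, so Q = 46.0·u = (19.731, 41.553). Tangency of A1 to both parallel lines with radius 11.3 puts Z and B at K ± 11.3·n: Z = (-10.208, 4.8470), B = (10.208, -4.8470). Equal radii place V and E the same way about Q: V = Q + 11.3·n = (9.5233, 46.400), E = Q − 11.3·n = (29.939, 36.706). Then |KE| = |E − K| = 47.368.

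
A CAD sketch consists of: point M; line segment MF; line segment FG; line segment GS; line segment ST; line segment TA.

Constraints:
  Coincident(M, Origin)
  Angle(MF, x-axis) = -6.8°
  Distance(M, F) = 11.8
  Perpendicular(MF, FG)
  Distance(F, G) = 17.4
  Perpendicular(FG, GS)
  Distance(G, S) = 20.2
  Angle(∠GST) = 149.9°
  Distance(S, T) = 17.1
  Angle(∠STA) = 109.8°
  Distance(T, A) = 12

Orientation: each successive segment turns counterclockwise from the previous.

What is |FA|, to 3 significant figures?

33.0

∠GST = 149.9° gives ST at -157° from the x-axis; with |ST| = 17.1, T = (-22.0, 11.5). ∠STA = 109.8° gives TA at -86.5° from the x-axis; with |TA| = 12.0, A = (-21.3, -0.469). Then |FA| = |A − F| = 33.0.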